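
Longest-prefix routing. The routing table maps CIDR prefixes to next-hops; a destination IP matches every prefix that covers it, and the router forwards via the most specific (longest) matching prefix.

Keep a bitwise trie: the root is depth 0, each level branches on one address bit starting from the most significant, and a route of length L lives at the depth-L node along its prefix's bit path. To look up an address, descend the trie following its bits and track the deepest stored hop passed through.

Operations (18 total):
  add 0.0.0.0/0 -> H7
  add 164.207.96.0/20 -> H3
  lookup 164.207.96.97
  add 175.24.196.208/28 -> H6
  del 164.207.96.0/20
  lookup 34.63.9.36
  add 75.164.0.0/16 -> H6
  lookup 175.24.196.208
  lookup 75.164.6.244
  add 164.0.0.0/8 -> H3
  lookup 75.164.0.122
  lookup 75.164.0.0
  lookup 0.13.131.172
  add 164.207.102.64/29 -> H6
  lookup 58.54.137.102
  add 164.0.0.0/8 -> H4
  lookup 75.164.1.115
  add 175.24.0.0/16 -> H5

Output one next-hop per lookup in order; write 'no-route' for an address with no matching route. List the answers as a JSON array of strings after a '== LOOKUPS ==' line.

Process each operation:
  + 0.0.0.0/0 (H7) depth=0
  + 164.207.96.0/20 (H3) depth=20
  lookup 164.207.96.97: bits 10100100110011110110 walk d0:H7→d1:-→d2:-→d3:-→d4:-→d5:-→d6:-→d7:-→d8:-→d9:-→d10:-→d11:-→d12:-→d13:-→d14:-→d15:-→d16:-→d17:-→d18:-→d19:-→d20:H3 -> H3
  + 175.24.196.208/28 (H6) depth=28
  - 164.207.96.0/20 clear@20
  lookup 34.63.9.36: bits ε walk d0:H7 -> H7
  + 75.164.0.0/16 (H6) depth=16
  lookup 175.24.196.208: bits 1010111100011000110001001101 walk d0:H7→d1:-→d2:-→d3:-→d4:-→d5:-→d6:-→d7:-→d8:-→d9:-→d10:-→d11:-→d12:-→d13:-→d14:-→d15:-→d16:-→d17:-→d18:-→d19:-→d20:-→d21:-→d22:-→d23:-→d24:-→d25:-→d26:-→d27:-→d28:H6 -> H6
  lookup 75.164.6.244: bits 0100101110100100 walk d0:H7→d1:-→d2:-→d3:-→d4:-→d5:-→d6:-→d7:-→d8:-→d9:-→d10:-→d11:-→d12:-→d13:-→d14:-→d15:-→d16:H6 -> H6
  + 164.0.0.0/8 (H3) depth=8
  lookup 75.164.0.122: bits 0100101110100100 walk d0:H7→d1:-→d2:-→d3:-→d4:-→d5:-→d6:-→d7:-→d8:-→d9:-→d10:-→d11:-→d12:-→d13:-→d14:-→d15:-→d16:H6 -> H6
  lookup 75.164.0.0: bits 0100101110100100 walk d0:H7→d1:-→d2:-→d3:-→d4:-→d5:-→d6:-→d7:-→d8:-→d9:-→d10:-→d11:-→d12:-→d13:-→d14:-→d15:-→d16:H6 -> H6
  lookup 0.13.131.172: bits 0 walk d0:H7→d1:- -> H7
  + 164.207.102.64/29 (H6) depth=29
  lookup 58.54.137.102: bits 0 walk d0:H7→d1:- -> H7
  + 164.0.0.0/8 (H4) depth=8
  lookup 75.164.1.115: bits 0100101110100100 walk d0:H7→d1:-→d2:-→d3:-→d4:-→d5:-→d6:-→d7:-→d8:-→d9:-→d10:-→d11:-→d12:-→d13:-→d14:-→d15:-→d16:H6 -> H6
  + 175.24.0.0/16 (H5) depth=16

== LOOKUPS ==
["H3","H7","H6","H6","H6","H6","H7","H7","H6"]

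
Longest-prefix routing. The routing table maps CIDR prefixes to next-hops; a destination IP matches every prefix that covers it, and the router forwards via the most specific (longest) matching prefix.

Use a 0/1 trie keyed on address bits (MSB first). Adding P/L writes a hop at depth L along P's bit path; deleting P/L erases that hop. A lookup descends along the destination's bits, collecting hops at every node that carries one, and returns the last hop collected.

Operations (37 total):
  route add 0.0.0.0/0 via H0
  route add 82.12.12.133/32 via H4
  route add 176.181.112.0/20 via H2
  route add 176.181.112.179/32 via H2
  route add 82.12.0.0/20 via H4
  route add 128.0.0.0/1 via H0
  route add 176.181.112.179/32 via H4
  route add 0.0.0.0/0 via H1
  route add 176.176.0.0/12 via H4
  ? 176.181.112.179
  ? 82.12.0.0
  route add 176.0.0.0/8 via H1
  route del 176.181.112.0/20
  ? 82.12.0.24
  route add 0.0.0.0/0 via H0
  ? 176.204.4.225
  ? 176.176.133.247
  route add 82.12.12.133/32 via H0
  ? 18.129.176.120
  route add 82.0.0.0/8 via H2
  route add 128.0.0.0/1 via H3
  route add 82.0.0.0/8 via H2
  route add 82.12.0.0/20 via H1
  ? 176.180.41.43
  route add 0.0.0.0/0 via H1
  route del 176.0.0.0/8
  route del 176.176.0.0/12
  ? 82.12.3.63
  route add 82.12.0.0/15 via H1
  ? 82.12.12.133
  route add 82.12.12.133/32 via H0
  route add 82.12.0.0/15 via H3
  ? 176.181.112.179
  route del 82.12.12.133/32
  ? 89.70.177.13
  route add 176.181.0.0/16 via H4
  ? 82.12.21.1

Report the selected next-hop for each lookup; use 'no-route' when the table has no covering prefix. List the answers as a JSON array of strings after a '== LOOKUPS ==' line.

Apply in order:
  add 0.0.0.0/0 -> H0 at depth 0
  add 82.12.12.133/32 -> H4 at depth 32
  add 176.181.112.0/20 -> H2 at depth 20
  add 176.181.112.179/32 -> H2 at depth 32
  add 82.12.0.0/20 -> H4 at depth 20
  add 128.0.0.0/1 -> H0 at depth 1
  add 176.181.112.179/32 -> H4 at depth 32
  add 0.0.0.0/0 -> H1 at depth 0
  add 176.176.0.0/12 -> H4 at depth 12
  ? 176.181.112.179  path d0:H1→d1:H0→d2:-→d3:-→d4:-→d5:-→d6:-→d7:-→d8:-→d9:-→d10:-→d11:-→d12:H4→d13:-→d14:-→d15:-→d16:-→d17:-→d18:-→d19:-→d20:H2→d21:-→d22:-→d23:-→d24:-→d25:-→d26:-→d27:-→d28:-→d29:-→d30:-→d31:-→d32:H4  best=H4
  ? 82.12.0.0  path d0:H1→d1:-→d2:-→d3:-→d4:-→d5:-→d6:-→d7:-→d8:-→d9:-→d10:-→d11:-→d12:-→d13:-→d14:-→d15:-→d16:-→d17:-→d18:-→d19:-→d20:H4  best=H4
  add 176.0.0.0/8 -> H1 at depth 8
  del 176.181.112.0/20 (clear depth 20)
  ? 82.12.0.24  path d0:H1→d1:-→d2:-→d3:-→d4:-→d5:-→d6:-→d7:-→d8:-→d9:-→d10:-→d11:-→d12:-→d13:-→d14:-→d15:-→d16:-→d17:-→d18:-→d19:-→d20:H4  best=H4
  add 0.0.0.0/0 -> H0 at depth 0
  ? 176.204.4.225  path d0:H0→d1:H0→d2:-→d3:-→d4:-→d5:-→d6:-→d7:-→d8:H1→d9:-  best=H1
  ? 176.176.133.247  path d0:H0→d1:H0→d2:-→d3:-→d4:-→d5:-→d6:-→d7:-→d8:H1→d9:-→d10:-→d11:-→d12:H4→d13:-  best=H4
  add 82.12.12.133/32 -> H0 at depth 32
  ? 18.129.176.120  path d0:H0→d1:-  best=H0
  add 82.0.0.0/8 -> H2 at depth 8
  add 128.0.0.0/1 -> H3 at depth 1
  add 82.0.0.0/8 -> H2 at depth 8
  add 82.12.0.0/20 -> H1 at depth 20
  ? 176.180.41.43  path d0:H0→d1:H3→d2:-→d3:-→d4:-→d5:-→d6:-→d7:-→d8:H1→d9:-→d10:-→d11:-→d12:H4→d13:-→d14:-→d15:-  best=H4
  add 0.0.0.0/0 -> H1 at depth 0
  del 176.0.0.0/8 (clear depth 8)
  del 176.176.0.0/12 (clear depth 12)
  ? 82.12.3.63  path d0:H1→d1:-→d2:-→d3:-→d4:-→d5:-→d6:-→d7:-→d8:H2→d9:-→d10:-→d11:-→d12:-→d13:-→d14:-→d15:-→d16:-→d17:-→d18:-→d19:-→d20:H1  best=H1
  add 82.12.0.0/15 -> H1 at depth 15
  ? 82.12.12.133  path d0:H1→d1:-→d2:-→d3:-→d4:-→d5:-→d6:-→d7:-→d8:H2→d9:-→d10:-→d11:-→d12:-→d13:-→d14:-→d15:H1→d16:-→d17:-→d18:-→d19:-→d20:H1→d21:-→d22:-→d23:-→d24:-→d25:-→d26:-→d27:-→d28:-→d29:-→d30:-→d31:-→d32:H0  best=H0
  add 82.12.12.133/32 -> H0 at depth 32
  add 82.12.0.0/15 -> H3 at depth 15
  ? 176.181.112.179  path d0:H1→d1:H3→d2:-→d3:-→d4:-→d5:-→d6:-→d7:-→d8:-→d9:-→d10:-→d11:-→d12:-→d13:-→d14:-→d15:-→d16:-→d17:-→d18:-→d19:-→d20:-→d21:-→d22:-→d23:-→d24:-→d25:-→d26:-→d27:-→d28:-→d29:-→d30:-→d31:-→d32:H4  best=H4
  del 82.12.12.133/32 (clear depth 32)
  ? 89.70.177.13  path d0:H1→d1:-→d2:-→d3:-→d4:-  best=H1
  add 176.181.0.0/16 -> H4 at depth 16
  ? 82.12.21.1  path d0:H1→d1:-→d2:-→d3:-→d4:-→d5:-→d6:-→d7:-→d8:H2→d9:-→d10:-→d11:-→d12:-→d13:-→d14:-→d15:H3→d16:-→d17:-→d18:-→d19:-  best=H3

== LOOKUPS ==
["H4","H4","H4","H1","H4","H0","H4","H1","H0","H4","H1","H3"]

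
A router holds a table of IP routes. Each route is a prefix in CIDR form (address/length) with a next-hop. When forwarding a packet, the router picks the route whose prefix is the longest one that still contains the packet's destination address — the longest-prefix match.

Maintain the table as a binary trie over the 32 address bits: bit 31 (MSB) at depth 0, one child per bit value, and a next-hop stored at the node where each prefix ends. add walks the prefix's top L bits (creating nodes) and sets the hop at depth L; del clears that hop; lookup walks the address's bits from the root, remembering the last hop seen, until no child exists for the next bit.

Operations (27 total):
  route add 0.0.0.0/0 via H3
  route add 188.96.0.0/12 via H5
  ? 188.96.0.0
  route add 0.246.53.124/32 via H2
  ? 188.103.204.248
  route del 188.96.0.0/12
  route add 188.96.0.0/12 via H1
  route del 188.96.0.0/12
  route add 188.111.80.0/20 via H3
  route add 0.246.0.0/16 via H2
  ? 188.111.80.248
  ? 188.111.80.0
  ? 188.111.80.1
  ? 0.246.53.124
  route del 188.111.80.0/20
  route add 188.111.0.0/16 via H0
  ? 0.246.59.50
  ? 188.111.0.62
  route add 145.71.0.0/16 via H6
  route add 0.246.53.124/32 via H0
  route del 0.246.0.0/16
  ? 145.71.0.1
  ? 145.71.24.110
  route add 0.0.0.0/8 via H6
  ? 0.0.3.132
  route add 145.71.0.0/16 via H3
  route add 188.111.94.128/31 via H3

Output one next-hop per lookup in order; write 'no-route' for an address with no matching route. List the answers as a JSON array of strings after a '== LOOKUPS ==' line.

Process each operation:
  add 0.0.0.0/0 -> H3 at depth 0
  add 188.96.0.0/12 -> H5 at depth 12
  Q 188.96.0.0: descend 101111000110 ; hops seen [H3,H5] ; pick H5
  add 0.246.53.124/32 -> H2 at depth 32
  Q 188.103.204.248: descend 101111000110 ; hops seen [H3,H5] ; pick H5
  del 188.96.0.0/12 (clear depth 12)
  add 188.96.0.0/12 -> H1 at depth 12
  del 188.96.0.0/12 (clear depth 12)
  add 188.111.80.0/20 -> H3 at depth 20
  add 0.246.0.0/16 -> H2 at depth 16
  Q 188.111.80.248: descend 10111100011011110101 ; hops seen [H3,H3] ; pick H3
  Q 188.111.80.0: descend 10111100011011110101 ; hops seen [H3,H3] ; pick H3
  Q 188.111.80.1: descend 10111100011011110101 ; hops seen [H3,H3] ; pick H3
  Q 0.246.53.124: descend 00000000111101100011010101111100 ; hops seen [H3,H2,H2] ; pick H2
  del 188.111.80.0/20 (clear depth 20)
  add 188.111.0.0/16 -> H0 at depth 16
  Q 0.246.59.50: descend 00000000111101100011 ; hops seen [H3,H2] ; pick H2
  Q 188.111.0.62: descend 10111100011011110 ; hops seen [H3,H0] ; pick H0
  add 145.71.0.0/16 -> H6 at depth 16
  add 0.246.53.124/32 -> H0 at depth 32
  del 0.246.0.0/16 (clear depth 16)
  Q 145.71.0.1: descend 1001000101000111 ; hops seen [H3,H6] ; pick H6
  Q 145.71.24.110: descend 1001000101000111 ; hops seen [H3,H6] ; pick H6
  add 0.0.0.0/8 -> H6 at depth 8
  Q 0.0.3.132: descend 00000000 ; hops seen [H3,H6] ; pick H6
  add 145.71.0.0/16 -> H3 at depth 16
  add 188.111.94.128/31 -> H3 at depth 31

== LOOKUPS ==
["H5","H5","H3","H3","H3","H2","H2","H0","H6","H6","H6"]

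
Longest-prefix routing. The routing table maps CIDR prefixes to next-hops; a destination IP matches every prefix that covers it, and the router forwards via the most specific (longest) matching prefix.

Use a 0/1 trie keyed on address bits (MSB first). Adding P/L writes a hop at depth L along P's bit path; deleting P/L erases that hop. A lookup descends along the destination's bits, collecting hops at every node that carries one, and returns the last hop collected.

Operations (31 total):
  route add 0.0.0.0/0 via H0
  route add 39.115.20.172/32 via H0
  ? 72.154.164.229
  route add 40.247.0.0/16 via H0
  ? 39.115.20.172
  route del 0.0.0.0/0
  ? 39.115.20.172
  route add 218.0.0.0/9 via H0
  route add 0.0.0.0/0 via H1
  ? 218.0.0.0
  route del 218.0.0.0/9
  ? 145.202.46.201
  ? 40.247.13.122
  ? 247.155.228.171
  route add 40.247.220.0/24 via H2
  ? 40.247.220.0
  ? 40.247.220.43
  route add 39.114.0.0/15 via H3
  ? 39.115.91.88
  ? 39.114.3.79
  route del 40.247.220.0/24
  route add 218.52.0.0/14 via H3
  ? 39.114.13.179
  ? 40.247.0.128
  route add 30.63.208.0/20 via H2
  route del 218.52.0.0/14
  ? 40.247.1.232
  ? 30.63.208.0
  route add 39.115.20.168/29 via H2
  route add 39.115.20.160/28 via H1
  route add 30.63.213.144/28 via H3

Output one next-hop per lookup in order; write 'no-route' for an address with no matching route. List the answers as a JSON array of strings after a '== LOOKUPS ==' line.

Trace:
  + 0.0.0.0/0 (H0) depth=0
  + 39.115.20.172/32 (H0) depth=32
  ? 72.154.164.229  path d0:H0→d1:-  best=H0
  + 40.247.0.0/16 (H0) depth=16
  ? 39.115.20.172  path d0:H0→d1:-→d2:-→d3:-→d4:-→d5:-→d6:-→d7:-→d8:-→d9:-→d10:-→d11:-→d12:-→d13:-→d14:-→d15:-→d16:-→d17:-→d18:-→d19:-→d20:-→d21:-→d22:-→d23:-→d24:-→d25:-→d26:-→d27:-→d28:-→d29:-→d30:-→d31:-→d32:H0  best=H0
  - 0.0.0.0/0 clear@0
  ? 39.115.20.172  path d0:-→d1:-→d2:-→d3:-→d4:-→d5:-→d6:-→d7:-→d8:-→d9:-→d10:-→d11:-→d12:-→d13:-→d14:-→d15:-→d16:-→d17:-→d18:-→d19:-→d20:-→d21:-→d22:-→d23:-→d24:-→d25:-→d26:-→d27:-→d28:-→d29:-→d30:-→d31:-→d32:H0  best=H0
  + 218.0.0.0/9 (H0) depth=9
  + 0.0.0.0/0 (H1) depth=0
  ? 218.0.0.0  path d0:H1→d1:-→d2:-→d3:-→d4:-→d5:-→d6:-→d7:-→d8:-→d9:H0  best=H0
  - 218.0.0.0/9 clear@9
  ? 145.202.46.201  path d0:H1→d1:-  best=H1
  ? 40.247.13.122  path d0:H1→d1:-→d2:-→d3:-→d4:-→d5:-→d6:-→d7:-→d8:-→d9:-→d10:-→d11:-→d12:-→d13:-→d14:-→d15:-→d16:H0  best=H0
  ? 247.155.228.171  path d0:H1→d1:-→d2:-  best=H1
  + 40.247.220.0/24 (H2) depth=24
  ? 40.247.220.0  path d0:H1→d1:-→d2:-→d3:-→d4:-→d5:-→d6:-→d7:-→d8:-→d9:-→d10:-→d11:-→d12:-→d13:-→d14:-→d15:-→d16:H0→d17:-→d18:-→d19:-→d20:-→d21:-→d22:-→d23:-→d24:H2  best=H2
  ? 40.247.220.43  path d0:H1→d1:-→d2:-→d3:-→d4:-→d5:-→d6:-→d7:-→d8:-→d9:-→d10:-→d11:-→d12:-→d13:-→d14:-→d15:-→d16:H0→d17:-→d18:-→d19:-→d20:-→d21:-→d22:-→d23:-→d24:H2  best=H2
  + 39.114.0.0/15 (H3) depth=15
  ? 39.115.91.88  path d0:H1→d1:-→d2:-→d3:-→d4:-→d5:-→d6:-→d7:-→d8:-→d9:-→d10:-→d11:-→d12:-→d13:-→d14:-→d15:H3→d16:-→d17:-  best=H3
  ? 39.114.3.79  path d0:H1→d1:-→d2:-→d3:-→d4:-→d5:-→d6:-→d7:-→d8:-→d9:-→d10:-→d11:-→d12:-→d13:-→d14:-→d15:H3  best=H3
  - 40.247.220.0/24 clear@24
  + 218.52.0.0/14 (H3) depth=14
  ? 39.114.13.179  path d0:H1→d1:-→d2:-→d3:-→d4:-→d5:-→d6:-→d7:-→d8:-→d9:-→d10:-→d11:-→d12:-→d13:-→d14:-→d15:H3  best=H3
  ? 40.247.0.128  path d0:H1→d1:-→d2:-→d3:-→d4:-→d5:-→d6:-→d7:-→d8:-→d9:-→d10:-→d11:-→d12:-→d13:-→d14:-→d15:-→d16:H0  best=H0
  + 30.63.208.0/20 (H2) depth=20
  - 218.52.0.0/14 clear@14
  ? 40.247.1.232  path d0:H1→d1:-→d2:-→d3:-→d4:-→d5:-→d6:-→d7:-→d8:-→d9:-→d10:-→d11:-→d12:-→d13:-→d14:-→d15:-→d16:H0  best=H0
  ? 30.63.208.0  path d0:H1→d1:-→d2:-→d3:-→d4:-→d5:-→d6:-→d7:-→d8:-→d9:-→d10:-→d11:-→d12:-→d13:-→d14:-→d15:-→d16:-→d17:-→d18:-→d19:-→d20:H2  best=H2
  + 39.115.20.168/29 (H2) depth=29
  + 39.115.20.160/28 (H1) depth=28
  + 30.63.213.144/28 (H3) depth=28

== LOOKUPS ==
["H0","H0","H0","H0","H1","H0","H1","H2","H2","H3","H3","H3","H0","H0","H2"]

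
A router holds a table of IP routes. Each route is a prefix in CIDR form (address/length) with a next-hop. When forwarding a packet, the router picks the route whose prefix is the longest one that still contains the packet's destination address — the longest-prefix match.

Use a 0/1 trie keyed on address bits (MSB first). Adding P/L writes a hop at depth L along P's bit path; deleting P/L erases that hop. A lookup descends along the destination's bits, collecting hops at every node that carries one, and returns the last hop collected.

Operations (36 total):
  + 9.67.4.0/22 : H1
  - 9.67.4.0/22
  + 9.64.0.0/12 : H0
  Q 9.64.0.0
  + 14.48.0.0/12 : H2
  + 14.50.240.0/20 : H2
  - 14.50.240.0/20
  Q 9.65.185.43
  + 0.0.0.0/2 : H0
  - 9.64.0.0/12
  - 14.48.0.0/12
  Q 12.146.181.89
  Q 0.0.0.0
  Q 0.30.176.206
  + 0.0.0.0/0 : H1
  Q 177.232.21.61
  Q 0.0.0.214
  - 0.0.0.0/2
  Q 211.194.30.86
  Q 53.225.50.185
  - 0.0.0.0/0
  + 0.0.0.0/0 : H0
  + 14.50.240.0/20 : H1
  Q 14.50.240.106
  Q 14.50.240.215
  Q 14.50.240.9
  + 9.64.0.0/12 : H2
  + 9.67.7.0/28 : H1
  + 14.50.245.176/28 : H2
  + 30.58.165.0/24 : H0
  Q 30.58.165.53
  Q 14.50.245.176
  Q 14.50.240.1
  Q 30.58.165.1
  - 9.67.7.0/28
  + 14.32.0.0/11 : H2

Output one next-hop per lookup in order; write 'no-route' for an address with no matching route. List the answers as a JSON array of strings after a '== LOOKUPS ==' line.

Apply in order:
  + 9.67.4.0/22 (H1) depth=22
  del 9.67.4.0/22 (clear depth 22)
  + 9.64.0.0/12 (H0) depth=12
  lookup 9.64.0.0: bits 00001001010000 walk d0:-→d1:-→d2:-→d3:-→d4:-→d5:-→d6:-→d7:-→d8:-→d9:-→d10:-→d11:-→d12:H0→d13:-→d14:- -> H0
  + 14.48.0.0/12 (H2) depth=12
  + 14.50.240.0/20 (H2) depth=20
  del 14.50.240.0/20 (clear depth 20)
  lookup 9.65.185.43: bits 00001001010000 walk d0:-→d1:-→d2:-→d3:-→d4:-→d5:-→d6:-→d7:-→d8:-→d9:-→d10:-→d11:-→d12:H0→d13:-→d14:- -> H0
  + 0.0.0.0/2 (H0) depth=2
  del 9.64.0.0/12 (clear depth 12)
  del 14.48.0.0/12 (clear depth 12)
  lookup 12.146.181.89: bits 000011 walk d0:-→d1:-→d2:H0→d3:-→d4:-→d5:-→d6:- -> H0
  lookup 0.0.0.0: bits 0000 walk d0:-→d1:-→d2:H0→d3:-→d4:- -> H0
  lookup 0.30.176.206: bits 0000 walk d0:-→d1:-→d2:H0→d3:-→d4:- -> H0
  + 0.0.0.0/0 (H1) depth=0
  lookup 177.232.21.61: bits ε walk d0:H1 -> H1
  lookup 0.0.0.214: bits 0000 walk d0:H1→d1:-→d2:H0→d3:-→d4:- -> H0
  del 0.0.0.0/2 (clear depth 2)
  lookup 211.194.30.86: bits ε walk d0:H1 -> H1
  lookup 53.225.50.185: bits 00 walk d0:H1→d1:-→d2:- -> H1
  del 0.0.0.0/0 (clear depth 0)
  + 0.0.0.0/0 (H0) depth=0
  + 14.50.240.0/20 (H1) depth=20
  lookup 14.50.240.106: bits 00001110001100101111 walk d0:H0→d1:-→d2:-→d3:-→d4:-→d5:-→d6:-→d7:-→d8:-→d9:-→d10:-→d11:-→d12:-→d13:-→d14:-→d15:-→d16:-→d17:-→d18:-→d19:-→d20:H1 -> H1
  lookup 14.50.240.215: bits 00001110001100101111 walk d0:H0→d1:-→d2:-→d3:-→d4:-→d5:-→d6:-→d7:-→d8:-→d9:-→d10:-→d11:-→d12:-→d13:-→d14:-→d15:-→d16:-→d17:-→d18:-→d19:-→d20:H1 -> H1
  lookup 14.50.240.9: bits 00001110001100101111 walk d0:H0→d1:-→d2:-→d3:-→d4:-→d5:-→d6:-→d7:-→d8:-→d9:-→d10:-→d11:-→d12:-→d13:-→d14:-→d15:-→d16:-→d17:-→d18:-→d19:-→d20:H1 -> H1
  + 9.64.0.0/12 (H2) depth=12
  + 9.67.7.0/28 (H1) depth=28
  + 14.50.245.176/28 (H2) depth=28
  + 30.58.165.0/24 (H0) depth=24
  lookup 30.58.165.53: bits 000111100011101010100101 walk d0:H0→d1:-→d2:-→d3:-→d4:-→d5:-→d6:-→d7:-→d8:-→d9:-→d10:-→d11:-→d12:-→d13:-→d14:-→d15:-→d16:-→d17:-→d18:-→d19:-→d20:-→d21:-→d22:-→d23:-→d24:H0 -> H0
  lookup 14.50.245.176: bits 0000111000110010111101011011 walk d0:H0→d1:-→d2:-→d3:-→d4:-→d5:-→d6:-→d7:-→d8:-→d9:-→d10:-→d11:-→d12:-→d13:-→d14:-→d15:-→d16:-→d17:-→d18:-→d19:-→d20:H1→d21:-→d22:-→d23:-→d24:-→d25:-→d26:-→d27:-→d28:H2 -> H2
  lookup 14.50.240.1: bits 000011100011001011110 walk d0:H0→d1:-→d2:-→d3:-→d4:-→d5:-→d6:-→d7:-→d8:-→d9:-→d10:-→d11:-→d12:-→d13:-→d14:-→d15:-→d16:-→d17:-→d18:-→d19:-→d20:H1→d21:- -> H1
  lookup 30.58.165.1: bits 000111100011101010100101 walk d0:H0→d1:-→d2:-→d3:-→d4:-→d5:-→d6:-→d7:-→d8:-→d9:-→d10:-→d11:-→d12:-→d13:-→d14:-→d15:-→d16:-→d17:-→d18:-→d19:-→d20:-→d21:-→d22:-→d23:-→d24:H0 -> H0
  del 9.67.7.0/28 (clear depth 28)
  + 14.32.0.0/11 (H2) depth=11

== LOOKUPS ==
["H0","H0","H0","H0","H0","H1","H0","H1","H1","H1","H1","H1","H0","H2","H1","H0"]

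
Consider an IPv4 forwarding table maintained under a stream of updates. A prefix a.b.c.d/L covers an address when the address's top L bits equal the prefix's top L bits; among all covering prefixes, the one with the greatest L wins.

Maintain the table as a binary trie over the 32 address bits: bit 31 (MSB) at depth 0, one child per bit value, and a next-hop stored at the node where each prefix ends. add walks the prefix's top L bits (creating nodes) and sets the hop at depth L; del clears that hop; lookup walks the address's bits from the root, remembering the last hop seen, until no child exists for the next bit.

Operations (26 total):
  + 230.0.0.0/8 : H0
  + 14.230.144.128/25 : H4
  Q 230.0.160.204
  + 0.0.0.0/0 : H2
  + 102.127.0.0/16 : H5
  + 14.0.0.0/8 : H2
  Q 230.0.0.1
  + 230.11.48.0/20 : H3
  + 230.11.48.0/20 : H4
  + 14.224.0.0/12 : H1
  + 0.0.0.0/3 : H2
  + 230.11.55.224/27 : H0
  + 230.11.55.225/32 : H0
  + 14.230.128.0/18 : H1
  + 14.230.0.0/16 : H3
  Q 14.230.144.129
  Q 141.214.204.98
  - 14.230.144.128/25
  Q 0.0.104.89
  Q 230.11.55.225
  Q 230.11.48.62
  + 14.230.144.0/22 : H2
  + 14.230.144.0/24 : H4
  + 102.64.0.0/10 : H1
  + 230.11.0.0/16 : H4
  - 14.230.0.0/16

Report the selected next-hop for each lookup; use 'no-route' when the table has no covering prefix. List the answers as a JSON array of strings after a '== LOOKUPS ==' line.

Apply in order:
  add 230.0.0.0/8 -> H0 at depth 8
  add 14.230.144.128/25 -> H4 at depth 25
  lookup 230.0.160.204: bits 11100110 walk d0:-→d1:-→d2:-→d3:-→d4:-→d5:-→d6:-→d7:-→d8:H0 -> H0
  add 0.0.0.0/0 -> H2 at depth 0
  add 102.127.0.0/16 -> H5 at depth 16
  add 14.0.0.0/8 -> H2 at depth 8
  lookup 230.0.0.1: bits 11100110 walk d0:H2→d1:-→d2:-→d3:-→d4:-→d5:-→d6:-→d7:-→d8:H0 -> H0
  add 230.11.48.0/20 -> H3 at depth 20
  add 230.11.48.0/20 -> H4 at depth 20
  add 14.224.0.0/12 -> H1 at depth 12
  add 0.0.0.0/3 -> H2 at depth 3
  add 230.11.55.224/27 -> H0 at depth 27
  add 230.11.55.225/32 -> H0 at depth 32
  add 14.230.128.0/18 -> H1 at depth 18
  add 14.230.0.0/16 -> H3 at depth 16
  lookup 14.230.144.129: bits 0000111011100110100100001 walk d0:H2→d1:-→d2:-→d3:H2→d4:-→d5:-→d6:-→d7:-→d8:H2→d9:-→d10:-→d11:-→d12:H1→d13:-→d14:-→d15:-→d16:H3→d17:-→d18:H1→d19:-→d20:-→d21:-→d22:-→d23:-→d24:-→d25:H4 -> H4
  lookup 141.214.204.98: bits 1 walk d0:H2→d1:- -> H2
  - 14.230.144.128/25 clear@25
  lookup 0.0.104.89: bits 0000 walk d0:H2→d1:-→d2:-→d3:H2→d4:- -> H2
  lookup 230.11.55.225: bits 11100110000010110011011111100001 walk d0:H2→d1:-→d2:-→d3:-→d4:-→d5:-→d6:-→d7:-→d8:H0→d9:-→d10:-→d11:-→d12:-→d13:-→d14:-→d15:-→d16:-→d17:-→d18:-→d19:-→d20:H4→d21:-→d22:-→d23:-→d24:-→d25:-→d26:-→d27:H0→d28:-→d29:-→d30:-→d31:-→d32:H0 -> H0
  lookup 230.11.48.62: bits 111001100000101100110 walk d0:H2→d1:-→d2:-→d3:-→d4:-→d5:-→d6:-→d7:-→d8:H0→d9:-→d10:-→d11:-→d12:-→d13:-→d14:-→d15:-→d16:-→d17:-→d18:-→d19:-→d20:H4→d21:- -> H4
  add 14.230.144.0/22 -> H2 at depth 22
  add 14.230.144.0/24 -> H4 at depth 24
  add 102.64.0.0/10 -> H1 at depth 10
  add 230.11.0.0/16 -> H4 at depth 16
  - 14.230.0.0/16 clear@16

== LOOKUPS ==
["H0","H0","H4","H2","H2","H0","H4"]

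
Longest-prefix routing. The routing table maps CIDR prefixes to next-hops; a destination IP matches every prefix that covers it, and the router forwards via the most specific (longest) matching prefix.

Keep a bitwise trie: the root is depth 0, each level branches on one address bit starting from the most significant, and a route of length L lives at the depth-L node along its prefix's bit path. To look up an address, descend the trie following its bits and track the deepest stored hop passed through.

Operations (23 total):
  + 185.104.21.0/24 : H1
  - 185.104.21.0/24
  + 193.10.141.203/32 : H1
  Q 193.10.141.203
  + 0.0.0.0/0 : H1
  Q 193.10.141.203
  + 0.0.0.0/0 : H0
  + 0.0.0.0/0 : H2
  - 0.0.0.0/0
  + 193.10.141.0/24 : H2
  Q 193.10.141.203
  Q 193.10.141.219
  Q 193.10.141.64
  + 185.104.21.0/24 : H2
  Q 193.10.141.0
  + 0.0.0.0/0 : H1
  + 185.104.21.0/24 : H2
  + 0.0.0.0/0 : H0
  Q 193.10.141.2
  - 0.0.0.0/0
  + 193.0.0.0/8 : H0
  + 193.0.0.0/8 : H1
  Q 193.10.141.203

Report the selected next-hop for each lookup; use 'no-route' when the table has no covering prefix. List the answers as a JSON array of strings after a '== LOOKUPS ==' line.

Trace:
  add 185.104.21.0/24 -> H1 at depth 24
  del 185.104.21.0/24 (clear depth 24)
  add 193.10.141.203/32 -> H1 at depth 32
  ? 193.10.141.203  path d0:-→d1:-→d2:-→d3:-→d4:-→d5:-→d6:-→d7:-→d8:-→d9:-→d10:-→d11:-→d12:-→d13:-→d14:-→d15:-→d16:-→d17:-→d18:-→d19:-→d20:-→d21:-→d22:-→d23:-→d24:-→d25:-→d26:-→d27:-→d28:-→d29:-→d30:-→d31:-→d32:H1  best=H1
  add 0.0.0.0/0 -> H1 at depth 0
  ? 193.10.141.203  path d0:H1→d1:-→d2:-→d3:-→d4:-→d5:-→d6:-→d7:-→d8:-→d9:-→d10:-→d11:-→d12:-→d13:-→d14:-→d15:-→d16:-→d17:-→d18:-→d19:-→d20:-→d21:-→d22:-→d23:-→d24:-→d25:-→d26:-→d27:-→d28:-→d29:-→d30:-→d31:-→d32:H1  best=H1
  add 0.0.0.0/0 -> H0 at depth 0
  add 0.0.0.0/0 -> H2 at depth 0
  del 0.0.0.0/0 (clear depth 0)
  add 193.10.141.0/24 -> H2 at depth 24
  ? 193.10.141.203  path d0:-→d1:-→d2:-→d3:-→d4:-→d5:-→d6:-→d7:-→d8:-→d9:-→d10:-→d11:-→d12:-→d13:-→d14:-→d15:-→d16:-→d17:-→d18:-→d19:-→d20:-→d21:-→d22:-→d23:-→d24:H2→d25:-→d26:-→d27:-→d28:-→d29:-→d30:-→d31:-→d32:H1  best=H1
  ? 193.10.141.219  path d0:-→d1:-→d2:-→d3:-→d4:-→d5:-→d6:-→d7:-→d8:-→d9:-→d10:-→d11:-→d12:-→d13:-→d14:-→d15:-→d16:-→d17:-→d18:-→d19:-→d20:-→d21:-→d22:-→d23:-→d24:H2→d25:-→d26:-→d27:-  best=H2
  ? 193.10.141.64  path d0:-→d1:-→d2:-→d3:-→d4:-→d5:-→d6:-→d7:-→d8:-→d9:-→d10:-→d11:-→d12:-→d13:-→d14:-→d15:-→d16:-→d17:-→d18:-→d19:-→d20:-→d21:-→d22:-→d23:-→d24:H2  best=H2
  add 185.104.21.0/24 -> H2 at depth 24
  ? 193.10.141.0  path d0:-→d1:-→d2:-→d3:-→d4:-→d5:-→d6:-→d7:-→d8:-→d9:-→d10:-→d11:-→d12:-→d13:-→d14:-→d15:-→d16:-→d17:-→d18:-→d19:-→d20:-→d21:-→d22:-→d23:-→d24:H2  best=H2
  add 0.0.0.0/0 -> H1 at depth 0
  add 185.104.21.0/24 -> H2 at depth 24
  add 0.0.0.0/0 -> H0 at depth 0
  ? 193.10.141.2  path d0:H0→d1:-→d2:-→d3:-→d4:-→d5:-→d6:-→d7:-→d8:-→d9:-→d10:-→d11:-→d12:-→d13:-→d14:-→d15:-→d16:-→d17:-→d18:-→d19:-→d20:-→d21:-→d22:-→d23:-→d24:H2  best=H2
  del 0.0.0.0/0 (clear depth 0)
  add 193.0.0.0/8 -> H0 at depth 8
  add 193.0.0.0/8 -> H1 at depth 8
  ? 193.10.141.203  path d0:-→d1:-→d2:-→d3:-→d4:-→d5:-→d6:-→d7:-→d8:H1→d9:-→d10:-→d11:-→d12:-→d13:-→d14:-→d15:-→d16:-→d17:-→d18:-→d19:-→d20:-→d21:-→d22:-→d23:-→d24:H2→d25:-→d26:-→d27:-→d28:-→d29:-→d30:-→d31:-→d32:H1  best=H1

== LOOKUPS ==
["H1","H1","H1","H2","H2","H2","H2","H1"]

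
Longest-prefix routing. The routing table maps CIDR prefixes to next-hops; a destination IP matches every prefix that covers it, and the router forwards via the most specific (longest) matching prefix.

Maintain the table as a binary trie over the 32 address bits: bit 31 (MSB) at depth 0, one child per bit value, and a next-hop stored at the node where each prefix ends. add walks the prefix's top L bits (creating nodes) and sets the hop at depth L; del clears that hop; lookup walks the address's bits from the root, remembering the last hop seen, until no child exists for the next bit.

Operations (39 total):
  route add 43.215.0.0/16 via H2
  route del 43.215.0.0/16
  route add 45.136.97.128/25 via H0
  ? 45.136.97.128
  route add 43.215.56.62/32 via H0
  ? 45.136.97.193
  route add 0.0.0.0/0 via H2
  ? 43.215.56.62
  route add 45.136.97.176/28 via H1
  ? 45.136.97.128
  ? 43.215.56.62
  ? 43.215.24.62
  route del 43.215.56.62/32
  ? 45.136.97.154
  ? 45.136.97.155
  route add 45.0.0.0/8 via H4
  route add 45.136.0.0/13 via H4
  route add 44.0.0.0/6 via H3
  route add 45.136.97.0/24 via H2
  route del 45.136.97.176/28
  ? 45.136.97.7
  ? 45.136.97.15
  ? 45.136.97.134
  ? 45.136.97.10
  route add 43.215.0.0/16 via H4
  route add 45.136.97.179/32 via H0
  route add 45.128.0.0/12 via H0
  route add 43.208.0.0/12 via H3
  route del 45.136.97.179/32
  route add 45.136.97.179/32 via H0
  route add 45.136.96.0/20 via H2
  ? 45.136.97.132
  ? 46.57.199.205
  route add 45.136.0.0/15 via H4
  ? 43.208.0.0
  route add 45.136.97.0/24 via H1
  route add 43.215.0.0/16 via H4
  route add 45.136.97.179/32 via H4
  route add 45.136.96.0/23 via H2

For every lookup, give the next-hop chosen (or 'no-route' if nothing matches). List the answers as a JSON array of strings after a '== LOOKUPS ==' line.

Apply in order:
  + 43.215.0.0/16 (H2) depth=16
  - 43.215.0.0/16 clear@16
  + 45.136.97.128/25 (H0) depth=25
  ? 45.136.97.128  path d0:-→d1:-→d2:-→d3:-→d4:-→d5:-→d6:-→d7:-→d8:-→d9:-→d10:-→d11:-→d12:-→d13:-→d14:-→d15:-→d16:-→d17:-→d18:-→d19:-→d20:-→d21:-→d22:-→d23:-→d24:-→d25:H0  best=H0
  + 43.215.56.62/32 (H0) depth=32
  ? 45.136.97.193  path d0:-→d1:-→d2:-→d3:-→d4:-→d5:-→d6:-→d7:-→d8:-→d9:-→d10:-→d11:-→d12:-→d13:-→d14:-→d15:-→d16:-→d17:-→d18:-→d19:-→d20:-→d21:-→d22:-→d23:-→d24:-→d25:H0  best=H0
  + 0.0.0.0/0 (H2) depth=0
  ? 43.215.56.62  path d0:H2→d1:-→d2:-→d3:-→d4:-→d5:-→d6:-→d7:-→d8:-→d9:-→d10:-→d11:-→d12:-→d13:-→d14:-→d15:-→d16:-→d17:-→d18:-→d19:-→d20:-→d21:-→d22:-→d23:-→d24:-→d25:-→d26:-→d27:-→d28:-→d29:-→d30:-→d31:-→d32:H0  best=H0
  + 45.136.97.176/28 (H1) depth=28
  ? 45.136.97.128  path d0:H2→d1:-→d2:-→d3:-→d4:-→d5:-→d6:-→d7:-→d8:-→d9:-→d10:-→d11:-→d12:-→d13:-→d14:-→d15:-→d16:-→d17:-→d18:-→d19:-→d20:-→d21:-→d22:-→d23:-→d24:-→d25:H0→d26:-  best=H0
  ? 43.215.56.62  path d0:H2→d1:-→d2:-→d3:-→d4:-→d5:-→d6:-→d7:-→d8:-→d9:-→d10:-→d11:-→d12:-→d13:-→d14:-→d15:-→d16:-→d17:-→d18:-→d19:-→d20:-→d21:-→d22:-→d23:-→d24:-→d25:-→d26:-→d27:-→d28:-→d29:-→d30:-→d31:-→d32:H0  best=H0
  ? 43.215.24.62  path d0:H2→d1:-→d2:-→d3:-→d4:-→d5:-→d6:-→d7:-→d8:-→d9:-→d10:-→d11:-→d12:-→d13:-→d14:-→d15:-→d16:-→d17:-→d18:-  best=H2
  - 43.215.56.62/32 clear@32
  ? 45.136.97.154  path d0:H2→d1:-→d2:-→d3:-→d4:-→d5:-→d6:-→d7:-→d8:-→d9:-→d10:-→d11:-→d12:-→d13:-→d14:-→d15:-→d16:-→d17:-→d18:-→d19:-→d20:-→d21:-→d22:-→d23:-→d24:-→d25:H0→d26:-  best=H0
  ? 45.136.97.155  path d0:H2→d1:-→d2:-→d3:-→d4:-→d5:-→d6:-→d7:-→d8:-→d9:-→d10:-→d11:-→d12:-→d13:-→d14:-→d15:-→d16:-→d17:-→d18:-→d19:-→d20:-→d21:-→d22:-→d23:-→d24:-→d25:H0→d26:-  best=H0
  + 45.0.0.0/8 (H4) depth=8
  + 45.136.0.0/13 (H4) depth=13
  + 44.0.0.0/6 (H3) depth=6
  + 45.136.97.0/24 (H2) depth=24
  - 45.136.97.176/28 clear@28
  ? 45.136.97.7  path d0:H2→d1:-→d2:-→d3:-→d4:-→d5:-→d6:H3→d7:-→d8:H4→d9:-→d10:-→d11:-→d12:-→d13:H4→d14:-→d15:-→d16:-→d17:-→d18:-→d19:-→d20:-→d21:-→d22:-→d23:-→d24:H2  best=H2
  ? 45.136.97.15  path d0:H2→d1:-→d2:-→d3:-→d4:-→d5:-→d6:H3→d7:-→d8:H4→d9:-→d10:-→d11:-→d12:-→d13:H4→d14:-→d15:-→d16:-→d17:-→d18:-→d19:-→d20:-→d21:-→d22:-→d23:-→d24:H2  best=H2
  ? 45.136.97.134  path d0:H2→d1:-→d2:-→d3:-→d4:-→d5:-→d6:H3→d7:-→d8:H4→d9:-→d10:-→d11:-→d12:-→d13:H4→d14:-→d15:-→d16:-→d17:-→d18:-→d19:-→d20:-→d21:-→d22:-→d23:-→d24:H2→d25:H0→d26:-  best=H0
  ? 45.136.97.10  path d0:H2→d1:-→d2:-→d3:-→d4:-→d5:-→d6:H3→d7:-→d8:H4→d9:-→d10:-→d11:-→d12:-→d13:H4→d14:-→d15:-→d16:-→d17:-→d18:-→d19:-→d20:-→d21:-→d22:-→d23:-→d24:H2  best=H2
  + 43.215.0.0/16 (H4) depth=16
  + 45.136.97.179/32 (H0) depth=32
  + 45.128.0.0/12 (H0) depth=12
  + 43.208.0.0/12 (H3) depth=12
  - 45.136.97.179/32 clear@32
  + 45.136.97.179/32 (H0) depth=32
  + 45.136.96.0/20 (H2) depth=20
  ? 45.136.97.132  path d0:H2→d1:-→d2:-→d3:-→d4:-→d5:-→d6:H3→d7:-→d8:H4→d9:-→d10:-→d11:-→d12:H0→d13:H4→d14:-→d15:-→d16:-→d17:-→d18:-→d19:-→d20:H2→d21:-→d22:-→d23:-→d24:H2→d25:H0→d26:-  best=H0
  ? 46.57.199.205  path d0:H2→d1:-→d2:-→d3:-→d4:-→d5:-→d6:H3  best=H3
  + 45.136.0.0/15 (H4) depth=15
  ? 43.208.0.0  path d0:H2→d1:-→d2:-→d3:-→d4:-→d5:-→d6:-→d7:-→d8:-→d9:-→d10:-→d11:-→d12:H3→d13:-  best=H3
  + 45.136.97.0/24 (H1) depth=24
  + 43.215.0.0/16 (H4) depth=16
  + 45.136.97.179/32 (H4) depth=32
  + 45.136.96.0/23 (H2) depth=23

== LOOKUPS ==
["H0","H0","H0","H0","H0","H2","H0","H0","H2","H2","H0","H2","H0","H3","H3"]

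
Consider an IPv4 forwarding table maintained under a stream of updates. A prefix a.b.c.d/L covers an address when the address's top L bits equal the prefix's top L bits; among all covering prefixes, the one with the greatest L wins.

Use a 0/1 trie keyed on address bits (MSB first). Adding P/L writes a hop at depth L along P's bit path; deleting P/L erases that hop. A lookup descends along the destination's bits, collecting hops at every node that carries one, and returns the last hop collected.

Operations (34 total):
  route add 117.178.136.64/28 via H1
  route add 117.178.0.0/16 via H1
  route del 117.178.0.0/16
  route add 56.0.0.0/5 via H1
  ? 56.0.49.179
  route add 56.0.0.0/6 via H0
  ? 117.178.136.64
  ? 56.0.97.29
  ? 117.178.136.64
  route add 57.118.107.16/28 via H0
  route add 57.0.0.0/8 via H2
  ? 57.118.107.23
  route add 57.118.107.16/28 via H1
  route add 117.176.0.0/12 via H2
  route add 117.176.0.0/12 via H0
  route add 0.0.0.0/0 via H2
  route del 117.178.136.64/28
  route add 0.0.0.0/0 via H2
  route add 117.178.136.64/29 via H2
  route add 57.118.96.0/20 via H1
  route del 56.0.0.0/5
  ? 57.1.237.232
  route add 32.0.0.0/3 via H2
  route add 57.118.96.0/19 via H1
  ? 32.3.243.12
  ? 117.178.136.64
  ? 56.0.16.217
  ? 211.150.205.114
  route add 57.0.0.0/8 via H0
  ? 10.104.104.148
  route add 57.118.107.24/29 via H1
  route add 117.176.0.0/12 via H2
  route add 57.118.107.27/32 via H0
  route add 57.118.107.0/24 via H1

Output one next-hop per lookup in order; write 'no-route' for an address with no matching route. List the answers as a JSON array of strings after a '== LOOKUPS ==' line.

Trace:
  + 117.178.136.64/28 (H1) depth=28
  + 117.178.0.0/16 (H1) depth=16
  - 117.178.0.0/16 clear@16
  + 56.0.0.0/5 (H1) depth=5
  lookup 56.0.49.179: bits 00111 walk d0:-→d1:-→d2:-→d3:-→d4:-→d5:H1 -> H1
  + 56.0.0.0/6 (H0) depth=6
  lookup 117.178.136.64: bits 0111010110110010100010000100 walk d0:-→d1:-→d2:-→d3:-→d4:-→d5:-→d6:-→d7:-→d8:-→d9:-→d10:-→d11:-→d12:-→d13:-→d14:-→d15:-→d16:-→d17:-→d18:-→d19:-→d20:-→d21:-→d22:-→d23:-→d24:-→d25:-→d26:-→d27:-→d28:H1 -> H1
  lookup 56.0.97.29: bits 001110 walk d0:-→d1:-→d2:-→d3:-→d4:-→d5:H1→d6:H0 -> H0
  lookup 117.178.136.64: bits 0111010110110010100010000100 walk d0:-→d1:-→d2:-→d3:-→d4:-→d5:-→d6:-→d7:-→d8:-→d9:-→d10:-→d11:-→d12:-→d13:-→d14:-→d15:-→d16:-→d17:-→d18:-→d19:-→d20:-→d21:-→d22:-→d23:-→d24:-→d25:-→d26:-→d27:-→d28:H1 -> H1
  + 57.118.107.16/28 (H0) depth=28
  + 57.0.0.0/8 (H2) depth=8
  lookup 57.118.107.23: bits 0011100101110110011010110001 walk d0:-→d1:-→d2:-→d3:-→d4:-→d5:H1→d6:H0→d7:-→d8:H2→d9:-→d10:-→d11:-→d12:-→d13:-→d14:-→d15:-→d16:-→d17:-→d18:-→d19:-→d20:-→d21:-→d22:-→d23:-→d24:-→d25:-→d26:-→d27:-→d28:H0 -> H0
  + 57.118.107.16/28 (H1) depth=28
  + 117.176.0.0/12 (H2) depth=12
  + 117.176.0.0/12 (H0) depth=12
  + 0.0.0.0/0 (H2) depth=0
  - 117.178.136.64/28 clear@28
  + 0.0.0.0/0 (H2) depth=0
  + 117.178.136.64/29 (H2) depth=29
  + 57.118.96.0/20 (H1) depth=20
  - 56.0.0.0/5 clear@5
  lookup 57.1.237.232: bits 001110010 walk d0:H2→d1:-→d2:-→d3:-→d4:-→d5:-→d6:H0→d7:-→d8:H2→d9:- -> H2
  + 32.0.0.0/3 (H2) depth=3
  + 57.118.96.0/19 (H1) depth=19
  lookup 32.3.243.12: bits 001 walk d0:H2→d1:-→d2:-→d3:H2 -> H2
  lookup 117.178.136.64: bits 01110101101100101000100001000 walk d0:H2→d1:-→d2:-→d3:-→d4:-→d5:-→d6:-→d7:-→d8:-→d9:-→d10:-→d11:-→d12:H0→d13:-→d14:-→d15:-→d16:-→d17:-→d18:-→d19:-→d20:-→d21:-→d22:-→d23:-→d24:-→d25:-→d26:-→d27:-→d28:-→d29:H2 -> H2
  lookup 56.0.16.217: bits 0011100 walk d0:H2→d1:-→d2:-→d3:H2→d4:-→d5:-→d6:H0→d7:- -> H0
  lookup 211.150.205.114: bits ε walk d0:H2 -> H2
  + 57.0.0.0/8 (H0) depth=8
  lookup 10.104.104.148: bits 00 walk d0:H2→d1:-→d2:- -> H2
  + 57.118.107.24/29 (H1) depth=29
  + 117.176.0.0/12 (H2) depth=12
  + 57.118.107.27/32 (H0) depth=32
  + 57.118.107.0/24 (H1) depth=24

== LOOKUPS ==
["H1","H1","H0","H1","H0","H2","H2","H2","H0","H2","H2"]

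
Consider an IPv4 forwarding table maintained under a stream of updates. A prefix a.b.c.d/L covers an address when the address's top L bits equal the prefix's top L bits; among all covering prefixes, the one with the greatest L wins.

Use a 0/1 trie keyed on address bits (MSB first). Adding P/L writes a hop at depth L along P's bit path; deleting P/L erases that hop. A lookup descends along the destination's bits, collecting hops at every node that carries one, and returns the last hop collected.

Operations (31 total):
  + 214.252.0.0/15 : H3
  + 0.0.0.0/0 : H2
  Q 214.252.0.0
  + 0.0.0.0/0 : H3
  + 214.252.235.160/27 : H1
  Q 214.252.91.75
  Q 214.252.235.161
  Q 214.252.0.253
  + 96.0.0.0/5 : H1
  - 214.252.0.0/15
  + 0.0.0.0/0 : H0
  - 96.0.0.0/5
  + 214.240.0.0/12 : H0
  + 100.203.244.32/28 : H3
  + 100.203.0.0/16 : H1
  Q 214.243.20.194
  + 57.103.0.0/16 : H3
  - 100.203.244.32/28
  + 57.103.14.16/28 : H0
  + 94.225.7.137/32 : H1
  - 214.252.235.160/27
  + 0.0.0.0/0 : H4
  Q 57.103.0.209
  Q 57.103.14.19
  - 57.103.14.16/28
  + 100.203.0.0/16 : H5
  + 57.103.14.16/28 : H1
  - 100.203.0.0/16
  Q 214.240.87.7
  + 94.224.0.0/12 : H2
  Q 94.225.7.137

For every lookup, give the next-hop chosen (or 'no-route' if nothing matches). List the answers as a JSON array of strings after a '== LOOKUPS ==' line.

Process each operation:
  + 214.252.0.0/15 (H3) depth=15
  + 0.0.0.0/0 (H2) depth=0
  ? 214.252.0.0  path d0:H2→d1:-→d2:-→d3:-→d4:-→d5:-→d6:-→d7:-→d8:-→d9:-→d10:-→d11:-→d12:-→d13:-→d14:-→d15:H3  best=H3
  + 0.0.0.0/0 (H3) depth=0
  + 214.252.235.160/27 (H1) depth=27
  ? 214.252.91.75  path d0:H3→d1:-→d2:-→d3:-→d4:-→d5:-→d6:-→d7:-→d8:-→d9:-→d10:-→d11:-→d12:-→d13:-→d14:-→d15:H3→d16:-  best=H3
  ? 214.252.235.161  path d0:H3→d1:-→d2:-→d3:-→d4:-→d5:-→d6:-→d7:-→d8:-→d9:-→d10:-→d11:-→d12:-→d13:-→d14:-→d15:H3→d16:-→d17:-→d18:-→d19:-→d20:-→d21:-→d22:-→d23:-→d24:-→d25:-→d26:-→d27:H1  best=H1
  ? 214.252.0.253  path d0:H3→d1:-→d2:-→d3:-→d4:-→d5:-→d6:-→d7:-→d8:-→d9:-→d10:-→d11:-→d12:-→d13:-→d14:-→d15:H3→d16:-  best=H3
  + 96.0.0.0/5 (H1) depth=5
  - 214.252.0.0/15 clear@15
  + 0.0.0.0/0 (H0) depth=0
  - 96.0.0.0/5 clear@5
  + 214.240.0.0/12 (H0) depth=12
  + 100.203.244.32/28 (H3) depth=28
  + 100.203.0.0/16 (H1) depth=16
  ? 214.243.20.194  path d0:H0→d1:-→d2:-→d3:-→d4:-→d5:-→d6:-→d7:-→d8:-→d9:-→d10:-→d11:-→d12:H0  best=H0
  + 57.103.0.0/16 (H3) depth=16
  - 100.203.244.32/28 clear@28
  + 57.103.14.16/28 (H0) depth=28
  + 94.225.7.137/32 (H1) depth=32
  - 214.252.235.160/27 clear@27
  + 0.0.0.0/0 (H4) depth=0
  ? 57.103.0.209  path d0:H4→d1:-→d2:-→d3:-→d4:-→d5:-→d6:-→d7:-→d8:-→d9:-→d10:-→d11:-→d12:-→d13:-→d14:-→d15:-→d16:H3→d17:-→d18:-→d19:-→d20:-  best=H3
  ? 57.103.14.19  path d0:H4→d1:-→d2:-→d3:-→d4:-→d5:-→d6:-→d7:-→d8:-→d9:-→d10:-→d11:-→d12:-→d13:-→d14:-→d15:-→d16:H3→d17:-→d18:-→d19:-→d20:-→d21:-→d22:-→d23:-→d24:-→d25:-→d26:-→d27:-→d28:H0  best=H0
  - 57.103.14.16/28 clear@28
  + 100.203.0.0/16 (H5) depth=16
  + 57.103.14.16/28 (H1) depth=28
  - 100.203.0.0/16 clear@16
  ? 214.240.87.7  path d0:H4→d1:-→d2:-→d3:-→d4:-→d5:-→d6:-→d7:-→d8:-→d9:-→d10:-→d11:-→d12:H0  best=H0
  + 94.224.0.0/12 (H2) depth=12
  ? 94.225.7.137  path d0:H4→d1:-→d2:-→d3:-→d4:-→d5:-→d6:-→d7:-→d8:-→d9:-→d10:-→d11:-→d12:H2→d13:-→d14:-→d15:-→d16:-→d17:-→d18:-→d19:-→d20:-→d21:-→d22:-→d23:-→d24:-→d25:-→d26:-→d27:-→d28:-→d29:-→d30:-→d31:-→d32:H1  best=H1

== LOOKUPS ==
["H3","H3","H1","H3","H0","H3","H0","H0","H1"]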